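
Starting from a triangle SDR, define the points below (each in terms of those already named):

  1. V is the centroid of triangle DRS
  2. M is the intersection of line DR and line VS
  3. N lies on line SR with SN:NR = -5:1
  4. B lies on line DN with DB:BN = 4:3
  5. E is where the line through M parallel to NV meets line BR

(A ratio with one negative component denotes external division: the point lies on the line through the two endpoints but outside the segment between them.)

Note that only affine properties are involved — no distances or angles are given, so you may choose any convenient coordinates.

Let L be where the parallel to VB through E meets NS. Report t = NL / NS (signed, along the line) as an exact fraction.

t = 221/125

Assign S = (0, 0), D = (1, 0), R = (0, 1) — the answer is frame-independent, so this choice is without loss of generality.
1. V is the centroid of triangle DRS ⇒ V = (1/3, 1/3)
2. M is the intersection of line DR and line VS ⇒ M = (1/2, 1/2)
3. N lies on line SR with SN:NR = -5:1 ⇒ N = (0, 5/4)
4. B lies on line DN with DB:BN = 4:3 ⇒ B = (3/7, 5/7)
5. E is where the line through M parallel to NV meets line BR ⇒ E = (21/50, 18/25)
through E parallel to VB: direction (2/21, 8/21); meets NS at L = (0, -24/25)
L = N + t·(S−N) with t = 221/125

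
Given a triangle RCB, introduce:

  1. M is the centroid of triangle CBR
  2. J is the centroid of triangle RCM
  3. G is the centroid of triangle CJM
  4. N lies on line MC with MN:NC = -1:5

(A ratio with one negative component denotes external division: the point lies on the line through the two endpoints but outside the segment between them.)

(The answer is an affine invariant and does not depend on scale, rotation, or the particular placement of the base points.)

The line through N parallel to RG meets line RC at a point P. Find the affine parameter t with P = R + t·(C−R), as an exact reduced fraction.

Assign R = (0, 0), C = (1, 0), B = (0, 1) — the answer is frame-independent, so this choice is without loss of generality.
1. M is the centroid of triangle CBR ⇒ M = (1/3, 1/3)
2. J is the centroid of triangle RCM ⇒ J = (4/9, 1/9)
3. G is the centroid of triangle CJM ⇒ G = (16/27, 4/27)
4. N lies on line MC with MN:NC = -1:5 ⇒ N = (1/6, 5/12)
through N parallel to RG: direction (16/27, 4/27); meets RC at P = (-3/2, 0)
P = R + t·(C−R) with t = -3/2

t = -3/2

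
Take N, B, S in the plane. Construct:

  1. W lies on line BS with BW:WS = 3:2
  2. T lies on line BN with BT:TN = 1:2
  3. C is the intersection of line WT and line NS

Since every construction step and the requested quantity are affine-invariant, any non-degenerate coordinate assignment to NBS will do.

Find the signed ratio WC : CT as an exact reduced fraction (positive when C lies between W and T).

WC:CT = -3/5

Work in coordinates with N = (0, 0), B = (1, 0), S = (0, 1).
1. W lies on line BS with BW:WS = 3:2 ⇒ W = (2/5, 3/5)
2. T lies on line BN with BT:TN = 1:2 ⇒ T = (2/3, 0)
3. C is the intersection of line WT and line NS ⇒ C = (0, 3/2)
C = W + t·(T−W) with t = -3/2, so WC:CT = t:(1−t) = -3/2:5/2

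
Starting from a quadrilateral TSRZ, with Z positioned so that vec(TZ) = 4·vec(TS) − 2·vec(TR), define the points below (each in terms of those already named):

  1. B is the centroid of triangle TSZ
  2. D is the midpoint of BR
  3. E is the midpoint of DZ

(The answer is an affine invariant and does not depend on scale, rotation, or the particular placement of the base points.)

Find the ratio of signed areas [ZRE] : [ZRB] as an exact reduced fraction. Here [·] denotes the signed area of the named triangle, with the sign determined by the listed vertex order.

[ZRE]:[ZRB] = 1/4

Work in coordinates with T = (0, 0), S = (1, 0), R = (0, 1), Z = (4, -2).
1. B is the centroid of triangle TSZ ⇒ B = (5/3, -2/3)
2. D is the midpoint of BR ⇒ D = (5/6, 1/6)
3. E is the midpoint of DZ ⇒ E = (29/12, -11/12)
2·[ZRE] = 5/12, 2·[ZRB] = 5/3
[ZRE]:[ZRB] = 5/12:5/3 = 1/4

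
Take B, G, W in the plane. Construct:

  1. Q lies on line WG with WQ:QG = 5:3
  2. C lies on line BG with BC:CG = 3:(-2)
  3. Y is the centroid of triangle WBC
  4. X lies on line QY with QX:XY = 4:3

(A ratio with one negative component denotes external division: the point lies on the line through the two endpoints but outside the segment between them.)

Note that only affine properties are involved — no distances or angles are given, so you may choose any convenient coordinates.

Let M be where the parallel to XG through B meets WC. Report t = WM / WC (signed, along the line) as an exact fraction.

Choose coordinates B = (0, 0), G = (1, 0), W = (0, 1).
1. Q lies on line WG with WQ:QG = 5:3 ⇒ Q = (5/8, 3/8)
2. C lies on line BG with BC:CG = 3:(-2) ⇒ C = (3, 0)
3. Y is the centroid of triangle WBC ⇒ Y = (1, 1/3)
4. X lies on line QY with QX:XY = 4:3 ⇒ X = (47/56, 59/168)
through B parallel to XG: direction (9/56, -59/168); meets WC at M = (-27/50, 59/50)
M = W + t·(C−W) with t = -9/50

t = -9/50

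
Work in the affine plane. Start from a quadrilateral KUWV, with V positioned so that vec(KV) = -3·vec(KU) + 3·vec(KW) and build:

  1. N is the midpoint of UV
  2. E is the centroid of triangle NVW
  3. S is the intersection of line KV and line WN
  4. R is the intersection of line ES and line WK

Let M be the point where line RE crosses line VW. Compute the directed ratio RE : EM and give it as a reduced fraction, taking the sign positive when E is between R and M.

RE:EM = -10

Assign K = (0, 0), U = (1, 0), W = (0, 1), V = (-3, 3) — the answer is frame-independent, so this choice is without loss of generality.
1. N is the midpoint of UV ⇒ N = (-1, 3/2)
2. E is the centroid of triangle NVW ⇒ E = (-4/3, 11/6)
3. S is the intersection of line KV and line WN ⇒ S = (-2, 2)
4. R is the intersection of line ES and line WK ⇒ R = (0, 3/2)
line RE meets VW at M = (-6/5, 9/5)
E = R + t·(M−R) with t = 10/9, so RE:EM = 10/9:-1/9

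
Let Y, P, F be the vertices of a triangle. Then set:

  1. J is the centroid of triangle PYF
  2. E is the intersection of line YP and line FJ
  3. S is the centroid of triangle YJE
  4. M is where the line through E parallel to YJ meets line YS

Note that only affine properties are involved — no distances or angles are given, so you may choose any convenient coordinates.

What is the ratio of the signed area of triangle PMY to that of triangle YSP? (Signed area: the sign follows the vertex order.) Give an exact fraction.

[PMY]:[YSP] = -3

Work in coordinates with Y = (0, 0), P = (1, 0), F = (0, 1).
1. J is the centroid of triangle PYF ⇒ J = (1/3, 1/3)
2. E is the intersection of line YP and line FJ ⇒ E = (1/2, 0)
3. S is the centroid of triangle YJE ⇒ S = (5/18, 1/9)
4. M is where the line through E parallel to YJ meets line YS ⇒ M = (5/6, 1/3)
2·[PMY] = 1/3, 2·[YSP] = -1/9
[PMY]:[YSP] = 1/3:-1/9 = -3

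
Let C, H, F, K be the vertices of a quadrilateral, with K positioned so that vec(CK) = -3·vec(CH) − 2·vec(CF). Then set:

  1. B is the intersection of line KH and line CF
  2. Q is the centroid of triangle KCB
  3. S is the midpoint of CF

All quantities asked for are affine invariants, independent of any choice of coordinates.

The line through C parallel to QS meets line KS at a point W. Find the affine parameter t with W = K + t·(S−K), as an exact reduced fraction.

t = 4/3

Set C = (0, 0), H = (1, 0), F = (0, 1), K = (-3, -2); any affine frame gives the same invariant.
1. B is the intersection of line KH and line CF ⇒ B = (0, -1/2)
2. Q is the centroid of triangle KCB ⇒ Q = (-1, -5/6)
3. S is the midpoint of CF ⇒ S = (0, 1/2)
through C parallel to QS: direction (1, 4/3); meets KS at W = (1, 4/3)
W = K + t·(S−K) with t = 4/3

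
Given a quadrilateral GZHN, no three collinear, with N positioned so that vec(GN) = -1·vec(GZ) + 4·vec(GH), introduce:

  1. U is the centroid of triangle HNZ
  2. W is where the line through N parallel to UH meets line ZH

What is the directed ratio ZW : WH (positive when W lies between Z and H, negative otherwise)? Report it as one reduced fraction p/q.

Choose coordinates G = (0, 0), Z = (1, 0), H = (0, 1), N = (-1, 4).
1. U is the centroid of triangle HNZ ⇒ U = (0, 5/3)
2. W is where the line through N parallel to UH meets line ZH ⇒ W = (-1, 2)
W = Z + t·(H−Z) with t = 2, so ZW:WH = t:(1−t) = 2:-1

ZW:WH = -2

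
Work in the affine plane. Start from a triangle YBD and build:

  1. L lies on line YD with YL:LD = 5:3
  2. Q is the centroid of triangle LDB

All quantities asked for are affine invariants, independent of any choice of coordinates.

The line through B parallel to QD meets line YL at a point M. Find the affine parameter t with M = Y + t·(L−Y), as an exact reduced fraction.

Assign Y = (0, 0), B = (1, 0), D = (0, 1) — the answer is frame-independent, so this choice is without loss of generality.
1. L lies on line YD with YL:LD = 5:3 ⇒ L = (0, 5/8)
2. Q is the centroid of triangle LDB ⇒ Q = (1/3, 13/24)
through B parallel to QD: direction (-1/3, 11/24); meets YL at M = (0, 11/8)
M = Y + t·(L−Y) with t = 11/5

t = 11/5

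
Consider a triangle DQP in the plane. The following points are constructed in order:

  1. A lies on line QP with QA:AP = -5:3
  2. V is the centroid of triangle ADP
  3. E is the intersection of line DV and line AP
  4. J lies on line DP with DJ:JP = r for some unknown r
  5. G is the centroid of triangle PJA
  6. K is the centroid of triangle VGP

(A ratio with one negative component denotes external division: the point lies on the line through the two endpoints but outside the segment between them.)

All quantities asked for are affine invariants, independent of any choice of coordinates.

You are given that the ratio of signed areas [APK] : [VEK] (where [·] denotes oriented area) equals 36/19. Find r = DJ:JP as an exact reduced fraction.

Assign D = (0, 0), Q = (1, 0), P = (0, 1) — the answer is frame-independent, so this choice is without loss of generality.
1. A lies on line QP with QA:AP = -5:3 ⇒ A = (-3/2, 5/2)
2. V is the centroid of triangle ADP ⇒ V = (-1/2, 7/6)
3. E is the intersection of line DV and line AP ⇒ E = (-3/4, 7/4)
4. With DJ:JP = r, write λ = r/(r+1) so J = D + λ·(P−D); J is affine-linear in λ
5. G is the centroid of triangle PJA ⇒ G is an affine combination of earlier points and hence also affine-linear in λ
6. K is the centroid of triangle VGP ⇒ K is an affine combination of earlier points and hence also affine-linear in λ
Every point depending on J is an affine combination of J and λ-independent points, so each such coordinate is linear in λ; the λ² term in each signed area is a multiple of (P−D)×(P−D) = 0, so 2·[APK] and 2·[VEK] are each linear in λ. Evaluating at λ=0 and λ=1:
  2·[APK] = 1/6·λ − 1/3,   2·[VEK] = -1/36·λ − 1/12
So [APK]:[VEK] = (1/6·λ − 1/3) / (-1/36·λ − 1/12). Setting this equal to 36/19:
  1/6·λ − 1/3 = 36/19·(-1/36·λ − 1/12)  ⇒  λ = 4/5
Then r = λ/(1−λ) = (4/5)/(1/5) = 4. Check: with r = 4, J = (0, 4/5) and [APK]:[VEK] = 36/19 as required.

r = 4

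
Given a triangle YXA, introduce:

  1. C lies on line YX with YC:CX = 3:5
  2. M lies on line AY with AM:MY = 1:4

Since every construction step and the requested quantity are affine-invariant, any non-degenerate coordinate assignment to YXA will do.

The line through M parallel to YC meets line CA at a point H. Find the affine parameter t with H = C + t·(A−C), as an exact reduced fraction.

Choose coordinates Y = (0, 0), X = (1, 0), A = (0, 1).
1. C lies on line YX with YC:CX = 3:5 ⇒ C = (3/8, 0)
2. M lies on line AY with AM:MY = 1:4 ⇒ M = (0, 4/5)
through M parallel to YC: direction (3/8, 0); meets CA at H = (3/40, 4/5)
H = C + t·(A−C) with t = 4/5

t = 4/5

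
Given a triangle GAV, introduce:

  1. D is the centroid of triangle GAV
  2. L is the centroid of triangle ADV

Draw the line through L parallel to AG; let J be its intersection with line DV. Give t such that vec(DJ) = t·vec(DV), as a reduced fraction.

t = 1/6

Assign G = (0, 0), A = (1, 0), V = (0, 1) — the answer is frame-independent, so this choice is without loss of generality.
1. D is the centroid of triangle GAV ⇒ D = (1/3, 1/3)
2. L is the centroid of triangle ADV ⇒ L = (4/9, 4/9)
through L parallel to AG: direction (-1, 0); meets DV at J = (5/18, 4/9)
J = D + t·(V−D) with t = 1/6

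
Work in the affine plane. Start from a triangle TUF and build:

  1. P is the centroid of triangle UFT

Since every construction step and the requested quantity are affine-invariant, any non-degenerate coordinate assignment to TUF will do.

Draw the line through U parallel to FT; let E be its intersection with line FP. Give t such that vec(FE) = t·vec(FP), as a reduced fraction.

t = 3

Choose coordinates T = (0, 0), U = (1, 0), F = (0, 1).
1. P is the centroid of triangle UFT ⇒ P = (1/3, 1/3)
through U parallel to FT: direction (0, -1); meets FP at E = (1, -1)
E = F + t·(P−F) with t = 3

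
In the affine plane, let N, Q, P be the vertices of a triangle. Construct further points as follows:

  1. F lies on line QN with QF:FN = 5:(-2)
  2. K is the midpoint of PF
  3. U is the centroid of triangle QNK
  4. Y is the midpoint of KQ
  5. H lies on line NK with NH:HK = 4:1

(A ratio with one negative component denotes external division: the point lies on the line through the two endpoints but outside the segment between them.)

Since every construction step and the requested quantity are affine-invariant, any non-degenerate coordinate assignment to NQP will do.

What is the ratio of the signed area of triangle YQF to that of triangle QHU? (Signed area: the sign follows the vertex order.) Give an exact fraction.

[YQF]:[QHU] = -25/6

Work in coordinates with N = (0, 0), Q = (1, 0), P = (0, 1).
1. F lies on line QN with QF:FN = 5:(-2) ⇒ F = (-2/3, 0)
2. K is the midpoint of PF ⇒ K = (-1/3, 1/2)
3. U is the centroid of triangle QNK ⇒ U = (2/9, 1/6)
4. Y is the midpoint of KQ ⇒ Y = (1/3, 1/4)
5. H lies on line NK with NH:HK = 4:1 ⇒ H = (-4/15, 2/5)
2·[YQF] = -5/12, 2·[QHU] = 1/10
[YQF]:[QHU] = -5/12:1/10 = -25/6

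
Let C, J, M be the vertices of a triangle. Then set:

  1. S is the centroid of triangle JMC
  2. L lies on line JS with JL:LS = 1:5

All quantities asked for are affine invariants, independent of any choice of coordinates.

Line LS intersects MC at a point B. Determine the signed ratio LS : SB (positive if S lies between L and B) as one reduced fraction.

LS:SB = 5/3

Choose coordinates C = (0, 0), J = (1, 0), M = (0, 1).
1. S is the centroid of triangle JMC ⇒ S = (1/3, 1/3)
2. L lies on line JS with JL:LS = 1:5 ⇒ L = (8/9, 1/18)
line LS meets MC at B = (0, 1/2)
S = L + t·(B−L) with t = 5/8, so LS:SB = 5/8:3/8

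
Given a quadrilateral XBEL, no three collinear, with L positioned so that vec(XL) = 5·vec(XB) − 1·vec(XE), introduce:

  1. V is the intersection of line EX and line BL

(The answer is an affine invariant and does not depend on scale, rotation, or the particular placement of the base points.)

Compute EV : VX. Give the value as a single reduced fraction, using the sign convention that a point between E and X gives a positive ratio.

Work in coordinates with X = (0, 0), B = (1, 0), E = (0, 1), L = (5, -1).
1. V is the intersection of line EX and line BL ⇒ V = (0, 1/4)
V = E + t·(X−E) with t = 3/4, so EV:VX = t:(1−t) = 3/4:1/4

EV:VX = 3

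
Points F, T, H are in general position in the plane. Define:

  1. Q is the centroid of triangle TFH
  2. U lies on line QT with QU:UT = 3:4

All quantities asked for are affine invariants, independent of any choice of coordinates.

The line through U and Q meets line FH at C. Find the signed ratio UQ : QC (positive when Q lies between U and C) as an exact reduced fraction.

UQ:QC = 6/7

Assign F = (0, 0), T = (1, 0), H = (0, 1) — the answer is frame-independent, so this choice is without loss of generality.
1. Q is the centroid of triangle TFH ⇒ Q = (1/3, 1/3)
2. U lies on line QT with QU:UT = 3:4 ⇒ U = (13/21, 4/21)
line UQ meets FH at C = (0, 1/2)
Q = U + t·(C−U) with t = 6/13, so UQ:QC = 6/13:7/13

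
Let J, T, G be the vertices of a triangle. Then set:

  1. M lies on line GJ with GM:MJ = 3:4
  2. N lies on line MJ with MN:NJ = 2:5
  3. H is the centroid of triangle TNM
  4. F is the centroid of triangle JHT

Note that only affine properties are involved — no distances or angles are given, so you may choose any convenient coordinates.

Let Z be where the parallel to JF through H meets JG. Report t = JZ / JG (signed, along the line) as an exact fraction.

t = 12/49

Work in coordinates with J = (0, 0), T = (1, 0), G = (0, 1).
1. M lies on line GJ with GM:MJ = 3:4 ⇒ M = (0, 4/7)
2. N lies on line MJ with MN:NJ = 2:5 ⇒ N = (0, 20/49)
3. H is the centroid of triangle TNM ⇒ H = (1/3, 16/49)
4. F is the centroid of triangle JHT ⇒ F = (4/9, 16/147)
through H parallel to JF: direction (4/9, 16/147); meets JG at Z = (0, 12/49)
Z = J + t·(G−J) with t = 12/49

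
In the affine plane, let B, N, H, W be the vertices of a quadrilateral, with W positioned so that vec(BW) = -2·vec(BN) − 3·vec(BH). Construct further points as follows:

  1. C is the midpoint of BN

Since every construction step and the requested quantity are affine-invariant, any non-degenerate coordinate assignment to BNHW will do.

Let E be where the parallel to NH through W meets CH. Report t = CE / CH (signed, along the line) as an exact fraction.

Assign B = (0, 0), N = (1, 0), H = (0, 1), W = (-2, -3) — the answer is frame-independent, so this choice is without loss of generality.
1. C is the midpoint of BN ⇒ C = (1/2, 0)
through W parallel to NH: direction (-1, 1); meets CH at E = (6, -11)
E = C + t·(H−C) with t = -11

t = -11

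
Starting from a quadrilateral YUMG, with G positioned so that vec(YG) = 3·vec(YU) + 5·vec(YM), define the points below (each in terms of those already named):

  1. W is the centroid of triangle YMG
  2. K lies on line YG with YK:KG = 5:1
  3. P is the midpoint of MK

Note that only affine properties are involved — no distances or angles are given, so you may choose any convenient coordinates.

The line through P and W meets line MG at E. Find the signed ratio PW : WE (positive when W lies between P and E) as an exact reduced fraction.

PW:WE = -3/4

Work in coordinates with Y = (0, 0), U = (1, 0), M = (0, 1), G = (3, 5).
1. W is the centroid of triangle YMG ⇒ W = (1, 2)
2. K lies on line YG with YK:KG = 5:1 ⇒ K = (5/2, 25/6)
3. P is the midpoint of MK ⇒ P = (5/4, 31/12)
line PW meets MG at E = (4/3, 25/9)
W = P + t·(E−P) with t = -3, so PW:WE = -3:4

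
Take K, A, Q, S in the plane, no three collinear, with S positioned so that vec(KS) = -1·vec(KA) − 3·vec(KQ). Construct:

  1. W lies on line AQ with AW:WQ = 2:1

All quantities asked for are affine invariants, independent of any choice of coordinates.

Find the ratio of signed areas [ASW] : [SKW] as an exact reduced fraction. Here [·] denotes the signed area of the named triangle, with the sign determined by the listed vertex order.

Set K = (0, 0), A = (1, 0), Q = (0, 1), S = (-1, -3); any affine frame gives the same invariant.
1. W lies on line AQ with AW:WQ = 2:1 ⇒ W = (1/3, 2/3)
2·[ASW] = -10/3, 2·[SKW] = -1/3
[ASW]:[SKW] = -10/3:-1/3 = 10

[ASW]:[SKW] = 10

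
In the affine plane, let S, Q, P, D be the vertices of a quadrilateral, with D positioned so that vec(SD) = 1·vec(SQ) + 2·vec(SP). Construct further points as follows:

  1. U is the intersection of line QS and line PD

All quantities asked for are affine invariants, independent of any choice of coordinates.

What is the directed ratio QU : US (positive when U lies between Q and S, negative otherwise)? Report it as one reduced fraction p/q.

Choose coordinates S = (0, 0), Q = (1, 0), P = (0, 1), D = (1, 2).
1. U is the intersection of line QS and line PD ⇒ U = (-1, 0)
U = Q + t·(S−Q) with t = 2, so QU:US = t:(1−t) = 2:-1

QU:US = -2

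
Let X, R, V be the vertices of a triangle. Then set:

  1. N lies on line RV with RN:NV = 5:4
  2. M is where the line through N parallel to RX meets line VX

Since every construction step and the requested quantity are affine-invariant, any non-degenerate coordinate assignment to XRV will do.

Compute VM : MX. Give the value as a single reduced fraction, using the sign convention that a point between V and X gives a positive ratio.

Set X = (0, 0), R = (1, 0), V = (0, 1); any affine frame gives the same invariant.
1. N lies on line RV with RN:NV = 5:4 ⇒ N = (4/9, 5/9)
2. M is where the line through N parallel to RX meets line VX ⇒ M = (0, 5/9)
M = V + t·(X−V) with t = 4/9, so VM:MX = t:(1−t) = 4/9:5/9

VM:MX = 4/5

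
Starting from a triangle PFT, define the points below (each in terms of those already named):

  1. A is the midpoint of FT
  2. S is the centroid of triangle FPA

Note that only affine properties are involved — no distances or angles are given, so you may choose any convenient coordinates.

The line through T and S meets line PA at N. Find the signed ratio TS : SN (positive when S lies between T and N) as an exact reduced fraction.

Work in coordinates with P = (0, 0), F = (1, 0), T = (0, 1).
1. A is the midpoint of FT ⇒ A = (1/2, 1/2)
2. S is the centroid of triangle FPA ⇒ S = (1/2, 1/6)
line TS meets PA at N = (3/8, 3/8)
S = T + t·(N−T) with t = 4/3, so TS:SN = 4/3:-1/3

TS:SN = -4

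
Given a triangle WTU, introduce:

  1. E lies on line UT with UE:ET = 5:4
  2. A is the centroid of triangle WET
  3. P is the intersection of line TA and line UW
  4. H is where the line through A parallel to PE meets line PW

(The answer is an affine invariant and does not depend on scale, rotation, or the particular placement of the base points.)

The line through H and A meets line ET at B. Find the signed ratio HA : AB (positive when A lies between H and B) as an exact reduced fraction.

HA:AB = 126/65

Choose coordinates W = (0, 0), T = (1, 0), U = (0, 1).
1. E lies on line UT with UE:ET = 5:4 ⇒ E = (5/9, 4/9)
2. A is the centroid of triangle WET ⇒ A = (14/27, 4/27)
3. P is the intersection of line TA and line UW ⇒ P = (0, 4/13)
4. H is where the line through A parallel to PE meets line PW ⇒ H = (0, 4/195)
line HA meets ET at B = (191/243, 52/243)
A = H + t·(B−H) with t = 126/191, so HA:AB = 126/191:65/191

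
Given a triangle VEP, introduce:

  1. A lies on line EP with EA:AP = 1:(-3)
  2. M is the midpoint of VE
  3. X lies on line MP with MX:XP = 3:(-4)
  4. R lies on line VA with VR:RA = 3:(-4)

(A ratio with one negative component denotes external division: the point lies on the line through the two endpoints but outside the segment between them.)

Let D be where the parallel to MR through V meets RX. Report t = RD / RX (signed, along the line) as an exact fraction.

t = 1/17

Work in coordinates with V = (0, 0), E = (1, 0), P = (0, 1).
1. A lies on line EP with EA:AP = 1:(-3) ⇒ A = (3/2, -1/2)
2. M is the midpoint of VE ⇒ M = (1/2, 0)
3. X lies on line MP with MX:XP = 3:(-4) ⇒ X = (2, -3)
4. R lies on line VA with VR:RA = 3:(-4) ⇒ R = (-9/2, 3/2)
through V parallel to MR: direction (-5, 3/2); meets RX at D = (-70/17, 21/17)
D = R + t·(X−R) with t = 1/17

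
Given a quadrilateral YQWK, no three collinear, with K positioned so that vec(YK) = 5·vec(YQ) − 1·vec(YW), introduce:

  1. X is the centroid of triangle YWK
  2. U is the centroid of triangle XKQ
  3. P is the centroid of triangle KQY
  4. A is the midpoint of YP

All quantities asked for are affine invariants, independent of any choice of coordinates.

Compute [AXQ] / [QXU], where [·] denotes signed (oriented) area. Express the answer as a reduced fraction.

Work in coordinates with Y = (0, 0), Q = (1, 0), W = (0, 1), K = (5, -1).
1. X is the centroid of triangle YWK ⇒ X = (5/3, 0)
2. U is the centroid of triangle XKQ ⇒ U = (23/9, -1/3)
3. P is the centroid of triangle KQY ⇒ P = (2, -1/3)
4. A is the midpoint of YP ⇒ A = (1, -1/6)
2·[AXQ] = 1/9, 2·[QXU] = -2/9
[AXQ]:[QXU] = 1/9:-2/9 = -1/2

[AXQ]:[QXU] = -1/2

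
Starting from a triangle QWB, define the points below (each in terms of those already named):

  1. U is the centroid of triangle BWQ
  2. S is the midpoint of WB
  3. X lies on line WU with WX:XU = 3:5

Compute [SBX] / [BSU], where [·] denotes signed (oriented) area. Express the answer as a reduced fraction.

[SBX]:[BSU] = -3/8

Choose coordinates Q = (0, 0), W = (1, 0), B = (0, 1).
1. U is the centroid of triangle BWQ ⇒ U = (1/3, 1/3)
2. S is the midpoint of WB ⇒ S = (1/2, 1/2)
3. X lies on line WU with WX:XU = 3:5 ⇒ X = (3/4, 1/8)
2·[SBX] = 1/16, 2·[BSU] = -1/6
[SBX]:[BSU] = 1/16:-1/6 = -3/8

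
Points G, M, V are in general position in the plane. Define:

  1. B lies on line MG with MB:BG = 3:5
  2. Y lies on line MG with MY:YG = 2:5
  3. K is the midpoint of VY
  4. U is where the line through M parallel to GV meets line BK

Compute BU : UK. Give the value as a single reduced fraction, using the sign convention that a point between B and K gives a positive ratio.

BU:UK = -7/12

Work in coordinates with G = (0, 0), M = (1, 0), V = (0, 1).
1. B lies on line MG with MB:BG = 3:5 ⇒ B = (5/8, 0)
2. Y lies on line MG with MY:YG = 2:5 ⇒ Y = (5/7, 0)
3. K is the midpoint of VY ⇒ K = (5/14, 1/2)
4. U is where the line through M parallel to GV meets line BK ⇒ U = (1, -7/10)
U = B + t·(K−B) with t = -7/5, so BU:UK = t:(1−t) = -7/5:12/5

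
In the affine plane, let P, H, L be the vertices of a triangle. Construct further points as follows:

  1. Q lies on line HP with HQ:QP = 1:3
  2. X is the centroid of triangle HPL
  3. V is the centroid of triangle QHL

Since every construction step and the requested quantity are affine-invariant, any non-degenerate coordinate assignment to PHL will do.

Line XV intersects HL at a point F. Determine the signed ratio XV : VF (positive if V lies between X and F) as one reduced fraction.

Assign P = (0, 0), H = (1, 0), L = (0, 1) — the answer is frame-independent, so this choice is without loss of generality.
1. Q lies on line HP with HQ:QP = 1:3 ⇒ Q = (3/4, 0)
2. X is the centroid of triangle HPL ⇒ X = (1/3, 1/3)
3. V is the centroid of triangle QHL ⇒ V = (7/12, 1/3)
line XV meets HL at F = (2/3, 1/3)
V = X + t·(F−X) with t = 3/4, so XV:VF = 3/4:1/4

XV:VF = 3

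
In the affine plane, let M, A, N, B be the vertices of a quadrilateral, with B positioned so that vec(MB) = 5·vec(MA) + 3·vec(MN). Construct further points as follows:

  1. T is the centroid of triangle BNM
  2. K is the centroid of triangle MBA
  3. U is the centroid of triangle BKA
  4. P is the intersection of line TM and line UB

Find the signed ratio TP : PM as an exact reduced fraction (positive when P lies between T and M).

TP:PM = -5/4

Set M = (0, 0), A = (1, 0), N = (0, 1), B = (5, 3); any affine frame gives the same invariant.
1. T is the centroid of triangle BNM ⇒ T = (5/3, 4/3)
2. K is the centroid of triangle MBA ⇒ K = (2, 1)
3. U is the centroid of triangle BKA ⇒ U = (8/3, 4/3)
4. P is the intersection of line TM and line UB ⇒ P = (-20/3, -16/3)
P = T + t·(M−T) with t = 5, so TP:PM = t:(1−t) = 5:-4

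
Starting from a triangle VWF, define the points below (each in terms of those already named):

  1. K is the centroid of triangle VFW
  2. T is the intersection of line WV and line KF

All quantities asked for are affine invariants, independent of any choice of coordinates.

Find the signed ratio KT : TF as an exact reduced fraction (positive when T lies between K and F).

KT:TF = -1/3

Work in coordinates with V = (0, 0), W = (1, 0), F = (0, 1).
1. K is the centroid of triangle VFW ⇒ K = (1/3, 1/3)
2. T is the intersection of line WV and line KF ⇒ T = (1/2, 0)
T = K + t·(F−K) with t = -1/2, so KT:TF = t:(1−t) = -1/2:3/2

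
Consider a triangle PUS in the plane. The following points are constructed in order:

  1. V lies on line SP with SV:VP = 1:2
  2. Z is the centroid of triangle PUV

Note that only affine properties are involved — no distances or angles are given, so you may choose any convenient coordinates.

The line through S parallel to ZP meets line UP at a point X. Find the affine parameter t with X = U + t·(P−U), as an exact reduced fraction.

t = 5/2

Set P = (0, 0), U = (1, 0), S = (0, 1); any affine frame gives the same invariant.
1. V lies on line SP with SV:VP = 1:2 ⇒ V = (0, 2/3)
2. Z is the centroid of triangle PUV ⇒ Z = (1/3, 2/9)
through S parallel to ZP: direction (-1/3, -2/9); meets UP at X = (-3/2, 0)
X = U + t·(P−U) with t = 5/2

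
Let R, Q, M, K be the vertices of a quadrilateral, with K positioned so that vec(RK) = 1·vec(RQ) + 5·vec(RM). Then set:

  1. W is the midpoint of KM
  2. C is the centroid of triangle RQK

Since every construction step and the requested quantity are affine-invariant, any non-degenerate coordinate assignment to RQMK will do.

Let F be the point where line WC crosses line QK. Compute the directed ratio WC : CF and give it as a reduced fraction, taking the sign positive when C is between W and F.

WC:CF = 1/2

Assign R = (0, 0), Q = (1, 0), M = (0, 1), K = (1, 5) — the answer is frame-independent, so this choice is without loss of generality.
1. W is the midpoint of KM ⇒ W = (1/2, 3)
2. C is the centroid of triangle RQK ⇒ C = (2/3, 5/3)
line WC meets QK at F = (1, -1)
C = W + t·(F−W) with t = 1/3, so WC:CF = 1/3:2/3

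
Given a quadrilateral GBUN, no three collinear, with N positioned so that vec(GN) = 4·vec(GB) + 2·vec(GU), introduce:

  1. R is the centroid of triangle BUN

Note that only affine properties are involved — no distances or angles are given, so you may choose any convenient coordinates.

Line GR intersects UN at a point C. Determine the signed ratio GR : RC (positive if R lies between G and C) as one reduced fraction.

GR:RC = 7/5

Assign G = (0, 0), B = (1, 0), U = (0, 1), N = (4, 2) — the answer is frame-independent, so this choice is without loss of generality.
1. R is the centroid of triangle BUN ⇒ R = (5/3, 1)
line GR meets UN at C = (20/7, 12/7)
R = G + t·(C−G) with t = 7/12, so GR:RC = 7/12:5/12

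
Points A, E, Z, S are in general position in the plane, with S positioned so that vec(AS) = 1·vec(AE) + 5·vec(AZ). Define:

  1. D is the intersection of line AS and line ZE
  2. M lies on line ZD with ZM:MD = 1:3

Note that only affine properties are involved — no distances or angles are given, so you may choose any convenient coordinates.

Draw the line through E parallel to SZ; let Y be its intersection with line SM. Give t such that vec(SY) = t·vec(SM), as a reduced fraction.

t = 24

Set A = (0, 0), E = (1, 0), Z = (0, 1), S = (1, 5); any affine frame gives the same invariant.
1. D is the intersection of line AS and line ZE ⇒ D = (1/6, 5/6)
2. M lies on line ZD with ZM:MD = 1:3 ⇒ M = (1/24, 23/24)
through E parallel to SZ: direction (-1, -4); meets SM at Y = (-22, -92)
Y = S + t·(M−S) with t = 24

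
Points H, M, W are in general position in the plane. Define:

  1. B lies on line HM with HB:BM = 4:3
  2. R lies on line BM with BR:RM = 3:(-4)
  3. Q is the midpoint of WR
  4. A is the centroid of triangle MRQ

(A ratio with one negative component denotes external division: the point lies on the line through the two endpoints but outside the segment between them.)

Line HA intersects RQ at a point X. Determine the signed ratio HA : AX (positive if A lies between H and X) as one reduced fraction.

Set H = (0, 0), M = (1, 0), W = (0, 1); any affine frame gives the same invariant.
1. B lies on line HM with HB:BM = 4:3 ⇒ B = (4/7, 0)
2. R lies on line BM with BR:RM = 3:(-4) ⇒ R = (-5/7, 0)
3. Q is the midpoint of WR ⇒ Q = (-5/14, 1/2)
4. A is the centroid of triangle MRQ ⇒ A = (-1/42, 1/6)
line HA meets RQ at X = (-5/42, 5/6)
A = H + t·(X−H) with t = 1/5, so HA:AX = 1/5:4/5

HA:AX = 1/4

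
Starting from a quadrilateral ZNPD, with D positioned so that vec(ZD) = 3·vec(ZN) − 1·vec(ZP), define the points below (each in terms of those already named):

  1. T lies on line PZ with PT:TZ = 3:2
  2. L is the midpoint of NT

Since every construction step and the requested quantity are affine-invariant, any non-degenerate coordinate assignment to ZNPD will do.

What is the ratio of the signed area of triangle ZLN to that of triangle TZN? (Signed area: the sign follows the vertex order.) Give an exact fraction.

Set Z = (0, 0), N = (1, 0), P = (0, 1), D = (3, -1); any affine frame gives the same invariant.
1. T lies on line PZ with PT:TZ = 3:2 ⇒ T = (0, 2/5)
2. L is the midpoint of NT ⇒ L = (1/2, 1/5)
2·[ZLN] = -1/5, 2·[TZN] = 2/5
[ZLN]:[TZN] = -1/5:2/5 = -1/2

[ZLN]:[TZN] = -1/2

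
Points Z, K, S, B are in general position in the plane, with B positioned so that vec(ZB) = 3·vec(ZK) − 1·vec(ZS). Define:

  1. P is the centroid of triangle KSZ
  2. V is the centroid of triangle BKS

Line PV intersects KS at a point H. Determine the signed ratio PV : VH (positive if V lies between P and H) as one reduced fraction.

Choose coordinates Z = (0, 0), K = (1, 0), S = (0, 1), B = (3, -1).
1. P is the centroid of triangle KSZ ⇒ P = (1/3, 1/3)
2. V is the centroid of triangle BKS ⇒ V = (4/3, 0)
line PV meets KS at H = (5/6, 1/6)
V = P + t·(H−P) with t = 2, so PV:VH = 2:-1

PV:VH = -2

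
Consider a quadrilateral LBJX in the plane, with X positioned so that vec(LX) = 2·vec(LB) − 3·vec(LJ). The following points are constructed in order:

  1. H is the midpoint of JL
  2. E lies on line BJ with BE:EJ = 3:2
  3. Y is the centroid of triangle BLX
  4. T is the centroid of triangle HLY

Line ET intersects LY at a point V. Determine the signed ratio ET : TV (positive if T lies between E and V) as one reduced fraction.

Choose coordinates L = (0, 0), B = (1, 0), J = (0, 1), X = (2, -3).
1. H is the midpoint of JL ⇒ H = (0, 1/2)
2. E lies on line BJ with BE:EJ = 3:2 ⇒ E = (2/5, 3/5)
3. Y is the centroid of triangle BLX ⇒ Y = (1, -1)
4. T is the centroid of triangle HLY ⇒ T = (1/3, -1/6)
line ET meets LY at V = (8/25, -8/25)
T = E + t·(V−E) with t = 5/6, so ET:TV = 5/6:1/6

ET:TV = 5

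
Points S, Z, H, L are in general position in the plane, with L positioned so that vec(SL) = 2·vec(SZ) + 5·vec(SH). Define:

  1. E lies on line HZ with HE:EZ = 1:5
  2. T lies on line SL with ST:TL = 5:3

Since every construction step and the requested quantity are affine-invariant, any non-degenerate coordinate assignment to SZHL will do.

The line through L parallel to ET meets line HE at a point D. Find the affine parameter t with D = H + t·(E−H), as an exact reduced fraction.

Set S = (0, 0), Z = (1, 0), H = (0, 1), L = (2, 5); any affine frame gives the same invariant.
1. E lies on line HZ with HE:EZ = 1:5 ⇒ E = (1/6, 5/6)
2. T lies on line SL with ST:TL = 5:3 ⇒ T = (5/4, 25/8)
through L parallel to ET: direction (13/12, 55/24); meets HE at D = (2/27, 25/27)
D = H + t·(E−H) with t = 4/9

t = 4/9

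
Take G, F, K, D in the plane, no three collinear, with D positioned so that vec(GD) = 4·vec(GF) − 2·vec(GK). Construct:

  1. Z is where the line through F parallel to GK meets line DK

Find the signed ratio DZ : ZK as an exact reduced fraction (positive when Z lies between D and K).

Assign G = (0, 0), F = (1, 0), K = (0, 1), D = (4, -2) — the answer is frame-independent, so this choice is without loss of generality.
1. Z is where the line through F parallel to GK meets line DK ⇒ Z = (1, 1/4)
Z = D + t·(K−D) with t = 3/4, so DZ:ZK = t:(1−t) = 3/4:1/4

DZ:ZK = 3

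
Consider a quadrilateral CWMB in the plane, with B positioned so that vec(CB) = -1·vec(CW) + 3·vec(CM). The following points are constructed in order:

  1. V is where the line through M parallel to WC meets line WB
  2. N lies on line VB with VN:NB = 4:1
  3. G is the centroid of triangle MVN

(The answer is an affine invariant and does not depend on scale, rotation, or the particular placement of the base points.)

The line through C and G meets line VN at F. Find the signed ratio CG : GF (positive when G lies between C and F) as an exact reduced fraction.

Choose coordinates C = (0, 0), W = (1, 0), M = (0, 1), B = (-1, 3).
1. V is where the line through M parallel to WC meets line WB ⇒ V = (1/3, 1)
2. N lies on line VB with VN:NB = 4:1 ⇒ N = (-11/15, 13/5)
3. G is the centroid of triangle MVN ⇒ G = (-2/15, 23/15)
line CG meets VN at F = (-3/20, 69/40)
G = C + t·(F−C) with t = 8/9, so CG:GF = 8/9:1/9

CG:GF = 8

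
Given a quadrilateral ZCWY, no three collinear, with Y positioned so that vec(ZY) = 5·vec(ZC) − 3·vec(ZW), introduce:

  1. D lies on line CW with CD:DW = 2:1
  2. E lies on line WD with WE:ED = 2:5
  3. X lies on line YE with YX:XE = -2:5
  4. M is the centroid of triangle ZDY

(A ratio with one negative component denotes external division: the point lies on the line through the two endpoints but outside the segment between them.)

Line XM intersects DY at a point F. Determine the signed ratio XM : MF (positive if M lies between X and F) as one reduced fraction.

XM:MF = -81/91

Work in coordinates with Z = (0, 0), C = (1, 0), W = (0, 1), Y = (5, -3).
1. D lies on line CW with CD:DW = 2:1 ⇒ D = (1/3, 2/3)
2. E lies on line WD with WE:ED = 2:5 ⇒ E = (2/21, 19/21)
3. X lies on line YE with YX:XE = -2:5 ⇒ X = (521/63, -353/63)
4. M is the centroid of triangle ZDY ⇒ M = (16/9, -7/9)
line XM meets DY at F = (6613/729, -4519/729)
M = X + t·(F−X) with t = -81/10, so XM:MF = -81/10:91/10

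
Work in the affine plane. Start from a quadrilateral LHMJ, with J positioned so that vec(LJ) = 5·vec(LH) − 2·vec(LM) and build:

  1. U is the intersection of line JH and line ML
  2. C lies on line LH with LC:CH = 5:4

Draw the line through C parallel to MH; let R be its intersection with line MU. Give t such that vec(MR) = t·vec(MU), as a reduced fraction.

Assign L = (0, 0), H = (1, 0), M = (0, 1), J = (5, -2) — the answer is frame-independent, so this choice is without loss of generality.
1. U is the intersection of line JH and line ML ⇒ U = (0, 1/2)
2. C lies on line LH with LC:CH = 5:4 ⇒ C = (5/9, 0)
through C parallel to MH: direction (1, -1); meets MU at R = (0, 5/9)
R = M + t·(U−M) with t = 8/9

t = 8/9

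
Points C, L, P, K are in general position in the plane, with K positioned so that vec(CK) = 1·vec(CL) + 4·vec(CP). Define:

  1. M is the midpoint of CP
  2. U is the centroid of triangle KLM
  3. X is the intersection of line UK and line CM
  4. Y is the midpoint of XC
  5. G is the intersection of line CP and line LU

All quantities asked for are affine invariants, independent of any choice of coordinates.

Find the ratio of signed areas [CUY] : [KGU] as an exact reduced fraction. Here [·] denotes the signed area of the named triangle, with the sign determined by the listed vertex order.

Work in coordinates with C = (0, 0), L = (1, 0), P = (0, 1), K = (1, 4).
1. M is the midpoint of CP ⇒ M = (0, 1/2)
2. U is the centroid of triangle KLM ⇒ U = (2/3, 3/2)
3. X is the intersection of line UK and line CM ⇒ X = (0, -7/2)
4. Y is the midpoint of XC ⇒ Y = (0, -7/4)
5. G is the intersection of line CP and line LU ⇒ G = (0, 9/2)
2·[CUY] = -7/6, 2·[KGU] = 8/3
[CUY]:[KGU] = -7/6:8/3 = -7/16

[CUY]:[KGU] = -7/16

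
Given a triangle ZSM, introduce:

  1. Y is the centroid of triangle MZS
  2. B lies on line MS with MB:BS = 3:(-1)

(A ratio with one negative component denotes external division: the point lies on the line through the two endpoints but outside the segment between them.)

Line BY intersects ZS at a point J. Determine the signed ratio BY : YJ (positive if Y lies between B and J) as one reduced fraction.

Work in coordinates with Z = (0, 0), S = (1, 0), M = (0, 1).
1. Y is the centroid of triangle MZS ⇒ Y = (1/3, 1/3)
2. B lies on line MS with MB:BS = 3:(-1) ⇒ B = (3/2, -1/2)
line BY meets ZS at J = (4/5, 0)
Y = B + t·(J−B) with t = 5/3, so BY:YJ = 5/3:-2/3

BY:YJ = -5/2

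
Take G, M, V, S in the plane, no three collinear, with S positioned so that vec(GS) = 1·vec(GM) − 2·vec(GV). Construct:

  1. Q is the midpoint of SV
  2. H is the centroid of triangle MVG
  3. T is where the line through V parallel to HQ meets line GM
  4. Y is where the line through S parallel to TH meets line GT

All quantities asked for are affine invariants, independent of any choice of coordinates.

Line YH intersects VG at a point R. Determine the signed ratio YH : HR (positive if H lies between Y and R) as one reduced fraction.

Set G = (0, 0), M = (1, 0), V = (0, 1), S = (1, -2); any affine frame gives the same invariant.
1. Q is the midpoint of SV ⇒ Q = (1/2, -1/2)
2. H is the centroid of triangle MVG ⇒ H = (1/3, 1/3)
3. T is where the line through V parallel to HQ meets line GM ⇒ T = (1/5, 0)
4. Y is where the line through S parallel to TH meets line GT ⇒ Y = (9/5, 0)
line YH meets VG at R = (0, 9/22)
H = Y + t·(R−Y) with t = 22/27, so YH:HR = 22/27:5/27

YH:HR = 22/5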